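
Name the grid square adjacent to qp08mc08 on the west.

Longitude extended square 0; −1 → -1, wraps to 9, carry into subsquare.
Longitude subsquare m = 12; −1 → 11 = l.
The latitude characters are unchanged.

QP08lc98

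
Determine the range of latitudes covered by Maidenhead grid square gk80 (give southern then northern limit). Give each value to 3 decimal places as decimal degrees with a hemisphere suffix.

Field G=6, K=10: +6·20° lon, +10·10° lat → SW at lon -60°, lat 10°.
Square 8, 0: +8·2° lon, +0·1° lat → SW at lon -44°, lat 10°.
Cell spans 2° lon × 1° lat.
south 10.000° N, north 11.000° N.

10.000° N, 11.000° N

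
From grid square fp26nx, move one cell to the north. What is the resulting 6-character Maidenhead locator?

Latitude subsquare x = 23; +1 → 24, wraps to 0 = a, carry into square.
Latitude square 6; +1 → 7.
The longitude characters are unchanged.

FP27na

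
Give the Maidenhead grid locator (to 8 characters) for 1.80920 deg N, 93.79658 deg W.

Offset from 180°W / 90°S: lon 86.20342°, lat 91.80920°.
Field (20°×10°, letters A–R): 86.20342/20 → 4 → E, 91.80920/10 → 9 → J; chars EJ.
Square (2°×1°, digits 0–9): 6.20342/2 → 3, 1.80920/1 → 1; chars 31.
Subsquare (5′×2.5′, letters a–x): 0.20342/0.0833333 → 2 → c, 0.80920/0.0416667 → 19 → t; chars ct.
Extended square (30″×15″, digits 0–9): 0.03675/0.00833333 → 4, 0.01753/0.00416667 → 4; chars 44.

EJ31ct44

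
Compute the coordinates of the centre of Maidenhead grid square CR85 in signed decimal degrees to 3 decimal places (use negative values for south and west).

Field C=2, R=17: +2·20° lon, +17·10° lat → SW at lon -140°, lat 80°.
Square 8, 5: +8·2° lon, +5·1° lat → SW at lon -124°, lat 85°.
Cell spans 2° lon × 1° lat. Centre is SW corner plus half of each.
latitude 85.500, longitude -123.000.

85.500, -123.000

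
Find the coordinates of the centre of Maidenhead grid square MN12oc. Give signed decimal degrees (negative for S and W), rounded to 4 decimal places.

Field M=12, N=13: +12·20° lon, +13·10° lat → SW at lon 60°, lat 40°.
Square 1, 2: +1·2° lon, +2·1° lat → SW at lon 62°, lat 42°.
Subsquare o=14, c=2: +14·0.0833333° lon, +2·0.0416667° lat → SW at lon 63.1667°, lat 42.0833°.
Cell spans 0.0833333° lon × 0.0416667° lat. Centre is SW corner plus half of each.
latitude 42.1042, longitude 63.2083.

42.1042, 63.2083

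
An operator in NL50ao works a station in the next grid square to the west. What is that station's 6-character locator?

NL40xo

Longitude subsquare a = 0; −1 → -1, wraps to 23 = x, carry into square.
Longitude square 5; −1 → 4.
The latitude characters are unchanged.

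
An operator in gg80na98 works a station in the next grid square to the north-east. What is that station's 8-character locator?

GG80oa09

Longitude extended square 9; +1 → 10, wraps to 0, carry into subsquare.
Longitude subsquare n = 13; +1 → 14 = o.
Latitude extended square 8; +1 → 9.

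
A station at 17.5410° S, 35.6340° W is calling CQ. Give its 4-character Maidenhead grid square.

HH22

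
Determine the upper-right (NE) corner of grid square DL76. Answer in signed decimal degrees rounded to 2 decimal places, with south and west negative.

27.00, -104.00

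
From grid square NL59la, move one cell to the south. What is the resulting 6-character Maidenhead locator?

NL58lx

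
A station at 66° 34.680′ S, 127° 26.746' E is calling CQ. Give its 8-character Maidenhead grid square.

PC33rk31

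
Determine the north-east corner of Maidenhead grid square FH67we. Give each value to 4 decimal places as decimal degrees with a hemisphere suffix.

12.7917° S, 66.0833° W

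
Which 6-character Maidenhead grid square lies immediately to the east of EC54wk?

EC54xk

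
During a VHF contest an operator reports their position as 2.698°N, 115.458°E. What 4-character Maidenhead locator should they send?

Add 180° to longitude and 90° to latitude: 295.46, 92.70.
Field: 295.46/20 → 14 → O, 92.70/10 → 9 → J; chars OJ.
Square: 15.46/2 → 7, 2.70/1 → 2; chars 72.

OJ72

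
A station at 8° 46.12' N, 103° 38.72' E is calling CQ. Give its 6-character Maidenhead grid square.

OJ18ts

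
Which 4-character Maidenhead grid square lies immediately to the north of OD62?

OD63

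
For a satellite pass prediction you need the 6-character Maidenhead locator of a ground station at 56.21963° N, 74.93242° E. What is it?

MO76lf

Shift to the Maidenhead origin (180°W, 90°S): lon 254.9324, lat 146.2196.
Field: lon ⌊254.9324/20⌋ = 12 → M; lat ⌊146.2196/10⌋ = 14 → O.
Square: lon ⌊14.9324/2⌋ = 7; lat ⌊6.2196/1⌋ = 6.
Subsquare: lon ⌊0.9324/0.0833333⌋ = 11 → l; lat ⌊0.2196/0.0416667⌋ = 5 → f.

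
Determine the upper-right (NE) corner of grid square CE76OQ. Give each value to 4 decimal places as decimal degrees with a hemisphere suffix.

43.2917° S, 124.7500° W

Field C=2, E=4: +2·20° lon, +4·10° lat → SW at lon -140°, lat -50°.
Square 7, 6: +7·2° lon, +6·1° lat → SW at lon -126°, lat -44°.
Subsquare o=14, q=16: +14·0.0833333° lon, +16·0.0416667° lat → SW at lon -124.833°, lat -43.3333°.
Cell spans 0.0833333° lon × 0.0416667° lat. NE corner is SW corner plus one full cell.
latitude 43.2917° S, longitude 124.7500° W.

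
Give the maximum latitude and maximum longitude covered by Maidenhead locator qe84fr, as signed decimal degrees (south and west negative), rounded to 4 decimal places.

-45.2500, 156.5000

Field Q=16, E=4: +16·20° lon, +4·10° lat → SW at lon 140°, lat -50°.
Square 8, 4: +8·2° lon, +4·1° lat → SW at lon 156°, lat -46°.
Subsquare f=5, r=17: +5·0.0833333° lon, +17·0.0416667° lat → SW at lon 156.417°, lat -45.2917°.
Cell spans 0.0833333° lon × 0.0416667° lat. NE corner is SW corner plus one full cell.
latitude -45.2500, longitude 156.5000.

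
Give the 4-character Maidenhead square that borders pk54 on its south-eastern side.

PK63

Longitude square 5; +1 → 6.
Latitude square 4; −1 → 3.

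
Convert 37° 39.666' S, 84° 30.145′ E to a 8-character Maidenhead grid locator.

Add 180° to longitude and 90° to latitude: 264.50242, 52.33890.
Field (20°×10°, letters A–R): 264.50242/20 → 13 → N, 52.33890/10 → 5 → F; chars NF.
Square (2°×1°, digits 0–9): 4.50242/2 → 2, 2.33890/1 → 2; chars 22.
Subsquare (5′×2.5′, letters a–x): 0.50242/0.0833333 → 6 → g, 0.33890/0.0416667 → 8 → i; chars gi.
Extended square (30″×15″, digits 0–9): 0.00242/0.00833333 → 0, 0.00557/0.00416667 → 1; chars 01.

NF22gi01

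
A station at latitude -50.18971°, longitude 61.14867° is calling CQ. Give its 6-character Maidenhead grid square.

MD09nt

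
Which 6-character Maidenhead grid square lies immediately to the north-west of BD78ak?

Longitude subsquare a = 0; −1 → -1, wraps to 23 = x, carry into square.
Longitude square 7; −1 → 6.
Latitude subsquare k = 10; +1 → 11 = l.

BD68xl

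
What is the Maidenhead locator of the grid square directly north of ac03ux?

AC04ua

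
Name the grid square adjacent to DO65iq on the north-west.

DO65hr

Longitude subsquare i = 8; −1 → 7 = h.
Latitude subsquare q = 16; +1 → 17 = r.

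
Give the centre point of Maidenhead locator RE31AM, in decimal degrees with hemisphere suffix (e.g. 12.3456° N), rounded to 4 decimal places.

Field R=17, E=4: +17·20° lon, +4·10° lat → SW at lon 160°, lat -50°.
Square 3, 1: +3·2° lon, +1·1° lat → SW at lon 166°, lat -49°.
Subsquare a=0, m=12: +0·0.0833333° lon, +12·0.0416667° lat → SW at lon 166°, lat -48.5°.
Cell spans 0.0833333° lon × 0.0416667° lat. Centre is SW corner plus half of each.
latitude 48.4792° S, longitude 166.0417° E.

48.4792° S, 166.0417° E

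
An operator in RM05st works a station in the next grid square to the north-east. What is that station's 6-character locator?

Longitude subsquare s = 18; +1 → 19 = t.
Latitude subsquare t = 19; +1 → 20 = u.

RM05tu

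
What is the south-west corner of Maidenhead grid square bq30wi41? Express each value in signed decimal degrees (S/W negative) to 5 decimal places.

70.33750, -152.13333

Field B=1, Q=16: +1·20° lon, +16·10° lat → SW at lon -160°, lat 70°.
Square 3, 0: +3·2° lon, +0·1° lat → SW at lon -154°, lat 70°.
Subsquare w=22, i=8: +22·0.0833333° lon, +8·0.0416667° lat → SW at lon -152.167°, lat 70.3333°.
Extended square 4, 1: +4·0.00833333° lon, +1·0.00416667° lat → SW at lon -152.133°, lat 70.3375°.
latitude 70.33750, longitude -152.13333.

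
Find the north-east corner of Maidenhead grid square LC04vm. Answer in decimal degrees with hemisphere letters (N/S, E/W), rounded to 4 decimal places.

65.4583° S, 41.8333° E

Field L=11, C=2: +11·20° lon, +2·10° lat → SW at lon 40°, lat -70°.
Square 0, 4: +0·2° lon, +4·1° lat → SW at lon 40°, lat -66°.
Subsquare v=21, m=12: +21·0.0833333° lon, +12·0.0416667° lat → SW at lon 41.75°, lat -65.5°.
Cell spans 0.0833333° lon × 0.0416667° lat. NE corner is SW corner plus one full cell.
latitude 65.4583° S, longitude 41.8333° E.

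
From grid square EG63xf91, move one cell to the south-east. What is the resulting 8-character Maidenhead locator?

Longitude extended square 9; +1 → 10, wraps to 0, carry into subsquare.
Longitude subsquare x = 23; +1 → 24, wraps to 0 = a, carry into square.
Longitude square 6; +1 → 7.
Latitude extended square 1; −1 → 0.

EG73af00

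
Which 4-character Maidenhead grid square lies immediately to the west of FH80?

Longitude square 8; −1 → 7.
The latitude characters are unchanged.

FH70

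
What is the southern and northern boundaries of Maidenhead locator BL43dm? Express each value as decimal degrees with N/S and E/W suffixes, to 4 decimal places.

Field B=1, L=11: +1·20° lon, +11·10° lat → SW at lon -160°, lat 20°.
Square 4, 3: +4·2° lon, +3·1° lat → SW at lon -152°, lat 23°.
Subsquare d=3, m=12: +3·0.0833333° lon, +12·0.0416667° lat → SW at lon -151.75°, lat 23.5°.
Cell spans 0.0833333° lon × 0.0416667° lat.
south 23.5000° N, north 23.5417° N.

23.5000° N, 23.5417° N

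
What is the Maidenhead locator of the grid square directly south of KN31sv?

KN31su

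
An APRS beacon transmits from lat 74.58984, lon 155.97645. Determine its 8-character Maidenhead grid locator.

QQ74xo71

Shift to the Maidenhead origin (180°W, 90°S): lon 335.97645, lat 164.58984.
Field: 335.97645/20 → 16 → Q, 164.58984/10 → 16 → Q; chars QQ.
Square: 15.97645/2 → 7, 4.58984/1 → 4; chars 74.
Subsquare: 1.97645/0.0833333 → 23 → x, 0.58984/0.0416667 → 14 → o; chars xo.
Extended square: 0.05978/0.00833333 → 7, 0.00651/0.00416667 → 1; chars 71.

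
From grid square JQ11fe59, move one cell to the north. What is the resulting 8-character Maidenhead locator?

JQ11ff50

Latitude extended square 9; +1 → 10, wraps to 0, carry into subsquare.
Latitude subsquare e = 4; +1 → 5 = f.
The longitude characters are unchanged.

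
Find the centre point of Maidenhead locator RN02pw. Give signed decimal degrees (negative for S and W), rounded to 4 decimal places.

Field R=17, N=13: +17·20° lon, +13·10° lat → SW at lon 160°, lat 40°.
Square 0, 2: +0·2° lon, +2·1° lat → SW at lon 160°, lat 42°.
Subsquare p=15, w=22: +15·0.0833333° lon, +22·0.0416667° lat → SW at lon 161.25°, lat 42.9167°.
Cell spans 0.0833333° lon × 0.0416667° lat. Centre is SW corner plus half of each.
latitude 42.9375, longitude 161.2917.

42.9375, 161.2917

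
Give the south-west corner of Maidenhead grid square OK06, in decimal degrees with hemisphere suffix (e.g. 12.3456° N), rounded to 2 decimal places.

16.00° N, 100.00° E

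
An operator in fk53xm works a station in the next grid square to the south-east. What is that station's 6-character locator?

FK63al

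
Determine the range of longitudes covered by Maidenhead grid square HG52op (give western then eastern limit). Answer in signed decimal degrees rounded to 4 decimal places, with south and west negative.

-28.8333, -28.7500

Field H=7, G=6: +7·20° lon, +6·10° lat → SW at lon -40°, lat -30°.
Square 5, 2: +5·2° lon, +2·1° lat → SW at lon -30°, lat -28°.
Subsquare o=14, p=15: +14·0.0833333° lon, +15·0.0416667° lat → SW at lon -28.8333°, lat -27.375°.
Cell spans 0.0833333° lon × 0.0416667° lat.
west -28.8333, east -28.7500.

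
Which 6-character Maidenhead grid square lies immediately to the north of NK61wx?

Latitude subsquare x = 23; +1 → 24, wraps to 0 = a, carry into square.
Latitude square 1; +1 → 2.
The longitude characters are unchanged.

NK62wa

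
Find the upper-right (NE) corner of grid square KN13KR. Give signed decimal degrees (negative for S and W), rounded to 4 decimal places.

Field K=10, N=13: +10·20° lon, +13·10° lat → SW at lon 20°, lat 40°.
Square 1, 3: +1·2° lon, +3·1° lat → SW at lon 22°, lat 43°.
Subsquare k=10, r=17: +10·0.0833333° lon, +17·0.0416667° lat → SW at lon 22.8333°, lat 43.7083°.
Cell spans 0.0833333° lon × 0.0416667° lat. NE corner is SW corner plus one full cell.
latitude 43.7500, longitude 22.9167.

43.7500, 22.9167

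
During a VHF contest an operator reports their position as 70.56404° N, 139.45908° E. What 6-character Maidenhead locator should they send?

Shift to the Maidenhead origin (180°W, 90°S): lon 319.4591, lat 160.5640.
Field: lon ⌊319.4591/20⌋ = 15 → P; lat ⌊160.5640/10⌋ = 16 → Q.
Square: lon ⌊19.4591/2⌋ = 9; lat ⌊0.5640/1⌋ = 0.
Subsquare: lon ⌊1.4591/0.0833333⌋ = 17 → r; lat ⌊0.5640/0.0416667⌋ = 13 → n.

PQ90rn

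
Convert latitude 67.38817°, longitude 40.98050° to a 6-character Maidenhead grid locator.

LP07lj

Offset from 180°W / 90°S: lon 220.9805°, lat 157.3882°.
Field: 220.9805/20 → 11 → L, 157.3882/10 → 15 → P; chars LP.
Square: 0.9805/2 → 0, 7.3882/1 → 7; chars 07.
Subsquare: 0.9805/0.0833333 → 11 → l, 0.3882/0.0416667 → 9 → j; chars lj.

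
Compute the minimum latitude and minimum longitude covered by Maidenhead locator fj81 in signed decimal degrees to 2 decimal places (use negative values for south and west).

1.00, -64.00

Field F=5, J=9: +5·20° lon, +9·10° lat → SW at lon -80°, lat 0°.
Square 8, 1: +8·2° lon, +1·1° lat → SW at lon -64°, lat 1°.
latitude 1.00, longitude -64.00.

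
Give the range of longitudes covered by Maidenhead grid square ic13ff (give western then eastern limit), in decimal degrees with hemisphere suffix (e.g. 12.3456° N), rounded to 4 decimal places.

17.5833° W, 17.5000° W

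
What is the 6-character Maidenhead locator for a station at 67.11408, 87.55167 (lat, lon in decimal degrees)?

Add 180° to longitude and 90° to latitude: 267.5517, 157.1141.
Field: lon ⌊267.5517/20⌋ = 13 → N; lat ⌊157.1141/10⌋ = 15 → P.
Square: lon ⌊7.5517/2⌋ = 3; lat ⌊7.1141/1⌋ = 7.
Subsquare: lon ⌊1.5517/0.0833333⌋ = 18 → s; lat ⌊0.1141/0.0416667⌋ = 2 → c.

NP37sc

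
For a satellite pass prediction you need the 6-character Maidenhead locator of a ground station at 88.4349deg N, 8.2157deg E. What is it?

Shift to the Maidenhead origin (180°W, 90°S): lon 188.2157, lat 178.4349.
Field (20°×10°, letters A–R): lon ⌊188.2157/20⌋ = 9 → J; lat ⌊178.4349/10⌋ = 17 → R.
Square (2°×1°, digits 0–9): lon ⌊8.2157/2⌋ = 4; lat ⌊8.4349/1⌋ = 8.
Subsquare (5′×2.5′, letters a–x): lon ⌊0.2157/0.0833333⌋ = 2 → c; lat ⌊0.4349/0.0416667⌋ = 10 → k.

JR48ck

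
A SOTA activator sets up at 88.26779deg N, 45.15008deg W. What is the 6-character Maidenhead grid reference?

GR78kg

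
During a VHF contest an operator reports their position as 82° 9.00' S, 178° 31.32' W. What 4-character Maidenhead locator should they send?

AA07

Add 180° to longitude and 90° to latitude: 1.48, 7.85.
Field: 1.48/20 → 0 → A, 7.85/10 → 0 → A; chars AA.
Square: 1.48/2 → 0, 7.85/1 → 7; chars 07.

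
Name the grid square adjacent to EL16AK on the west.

Longitude subsquare a = 0; −1 → -1, wraps to 23 = x, carry into square.
Longitude square 1; −1 → 0.
The latitude characters are unchanged.

EL06xk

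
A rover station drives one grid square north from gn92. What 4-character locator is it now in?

GN93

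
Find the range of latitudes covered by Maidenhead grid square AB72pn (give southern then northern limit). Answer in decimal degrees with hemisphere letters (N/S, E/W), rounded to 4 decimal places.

Field A=0, B=1: +0·20° lon, +1·10° lat → SW at lon -180°, lat -80°.
Square 7, 2: +7·2° lon, +2·1° lat → SW at lon -166°, lat -78°.
Subsquare p=15, n=13: +15·0.0833333° lon, +13·0.0416667° lat → SW at lon -164.75°, lat -77.4583°.
Cell spans 0.0833333° lon × 0.0416667° lat.
south 77.4583° S, north 77.4167° S.

77.4583° S, 77.4167° S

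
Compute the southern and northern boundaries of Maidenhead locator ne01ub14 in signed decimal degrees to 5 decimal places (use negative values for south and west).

-48.94167, -48.93750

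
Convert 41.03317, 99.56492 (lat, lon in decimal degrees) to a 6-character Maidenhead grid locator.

NN91sa

Add 180° to longitude and 90° to latitude: 279.5649, 131.0332.
Field: 279.5649/20 → 13 → N, 131.0332/10 → 13 → N; chars NN.
Square: 19.5649/2 → 9, 1.0332/1 → 1; chars 91.
Subsquare: 1.5649/0.0833333 → 18 → s, 0.0332/0.0416667 → 0 → a; chars sa.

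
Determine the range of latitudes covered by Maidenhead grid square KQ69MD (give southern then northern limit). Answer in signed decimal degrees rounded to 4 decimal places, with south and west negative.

79.1250, 79.1667

Field K=10, Q=16: +10·20° lon, +16·10° lat → SW at lon 20°, lat 70°.
Square 6, 9: +6·2° lon, +9·1° lat → SW at lon 32°, lat 79°.
Subsquare m=12, d=3: +12·0.0833333° lon, +3·0.0416667° lat → SW at lon 33°, lat 79.125°.
Cell spans 0.0833333° lon × 0.0416667° lat.
south 79.1250, north 79.1667.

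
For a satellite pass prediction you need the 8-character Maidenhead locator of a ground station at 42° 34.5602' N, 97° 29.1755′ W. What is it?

EN12gn18

Offset from 180°W / 90°S: lon 82.51374°, lat 132.57600°.
Field: 82.51374/20 → 4 → E, 132.57600/10 → 13 → N; chars EN.
Square: 2.51374/2 → 1, 2.57600/1 → 2; chars 12.
Subsquare: 0.51374/0.0833333 → 6 → g, 0.57600/0.0416667 → 13 → n; chars gn.
Extended square: 0.01374/0.00833333 → 1, 0.03434/0.00416667 → 8; chars 18.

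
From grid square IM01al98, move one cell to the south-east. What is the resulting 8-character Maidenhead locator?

IM01bl07

Longitude extended square 9; +1 → 10, wraps to 0, carry into subsquare.
Longitude subsquare a = 0; +1 → 1 = b.
Latitude extended square 8; −1 → 7.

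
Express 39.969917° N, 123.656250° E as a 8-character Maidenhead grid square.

PM19tx82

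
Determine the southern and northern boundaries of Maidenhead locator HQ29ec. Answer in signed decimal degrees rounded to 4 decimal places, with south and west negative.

Field H=7, Q=16: +7·20° lon, +16·10° lat → SW at lon -40°, lat 70°.
Square 2, 9: +2·2° lon, +9·1° lat → SW at lon -36°, lat 79°.
Subsquare e=4, c=2: +4·0.0833333° lon, +2·0.0416667° lat → SW at lon -35.6667°, lat 79.0833°.
Cell spans 0.0833333° lon × 0.0416667° lat.
south 79.0833, north 79.1250.

79.0833, 79.1250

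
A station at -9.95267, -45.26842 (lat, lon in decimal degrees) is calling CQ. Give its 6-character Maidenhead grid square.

GI70ib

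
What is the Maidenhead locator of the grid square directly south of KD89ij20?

KD89ii29

Latitude extended square 0; −1 → -1, wraps to 9, carry into subsquare.
Latitude subsquare j = 9; −1 → 8 = i.
The longitude characters are unchanged.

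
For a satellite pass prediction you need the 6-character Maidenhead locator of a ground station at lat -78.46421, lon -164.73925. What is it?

AB71pm

Shift to the Maidenhead origin (180°W, 90°S): lon 15.2608, lat 11.5358.
Field (20°×10°, letters A–R): lon ⌊15.2608/20⌋ = 0 → A; lat ⌊11.5358/10⌋ = 1 → B.
Square (2°×1°, digits 0–9): lon ⌊15.2608/2⌋ = 7; lat ⌊1.5358/1⌋ = 1.
Subsquare (5′×2.5′, letters a–x): lon ⌊1.2608/0.0833333⌋ = 15 → p; lat ⌊0.5358/0.0416667⌋ = 12 → m.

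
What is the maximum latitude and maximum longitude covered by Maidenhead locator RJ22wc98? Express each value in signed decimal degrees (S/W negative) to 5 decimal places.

2.12083, 165.91667

Field R=17, J=9: +17·20° lon, +9·10° lat → SW at lon 160°, lat 0°.
Square 2, 2: +2·2° lon, +2·1° lat → SW at lon 164°, lat 2°.
Subsquare w=22, c=2: +22·0.0833333° lon, +2·0.0416667° lat → SW at lon 165.833°, lat 2.08333°.
Extended square 9, 8: +9·0.00833333° lon, +8·0.00416667° lat → SW at lon 165.908°, lat 2.11667°.
Cell spans 0.00833333° lon × 0.00416667° lat. NE corner is SW corner plus one full cell.
latitude 2.12083, longitude 165.91667.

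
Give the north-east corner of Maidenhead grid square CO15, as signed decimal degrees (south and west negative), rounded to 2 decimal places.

Field C=2, O=14: +2·20° lon, +14·10° lat → SW at lon -140°, lat 50°.
Square 1, 5: +1·2° lon, +5·1° lat → SW at lon -138°, lat 55°.
Cell spans 2° lon × 1° lat. NE corner is SW corner plus one full cell.
latitude 56.00, longitude -136.00.

56.00, -136.00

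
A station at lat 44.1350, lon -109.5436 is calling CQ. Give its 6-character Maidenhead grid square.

Add 180° to longitude and 90° to latitude: 70.4564, 134.1350.
Field: 70.4564/20 → 3 → D, 134.1350/10 → 13 → N; chars DN.
Square: 10.4564/2 → 5, 4.1350/1 → 4; chars 54.
Subsquare: 0.4564/0.0833333 → 5 → f, 0.1350/0.0416667 → 3 → d; chars fd.

DN54fd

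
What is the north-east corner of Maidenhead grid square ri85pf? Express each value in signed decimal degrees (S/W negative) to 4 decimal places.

Field R=17, I=8: +17·20° lon, +8·10° lat → SW at lon 160°, lat -10°.
Square 8, 5: +8·2° lon, +5·1° lat → SW at lon 176°, lat -5°.
Subsquare p=15, f=5: +15·0.0833333° lon, +5·0.0416667° lat → SW at lon 177.25°, lat -4.79167°.
Cell spans 0.0833333° lon × 0.0416667° lat. NE corner is SW corner plus one full cell.
latitude -4.7500, longitude 177.3333.

-4.7500, 177.3333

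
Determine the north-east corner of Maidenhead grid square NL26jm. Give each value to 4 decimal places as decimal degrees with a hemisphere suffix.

Field N=13, L=11: +13·20° lon, +11·10° lat → SW at lon 80°, lat 20°.
Square 2, 6: +2·2° lon, +6·1° lat → SW at lon 84°, lat 26°.
Subsquare j=9, m=12: +9·0.0833333° lon, +12·0.0416667° lat → SW at lon 84.75°, lat 26.5°.
Cell spans 0.0833333° lon × 0.0416667° lat. NE corner is SW corner plus one full cell.
latitude 26.5417° N, longitude 84.8333° E.

26.5417° N, 84.8333° E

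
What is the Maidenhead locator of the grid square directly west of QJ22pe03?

QJ22oe93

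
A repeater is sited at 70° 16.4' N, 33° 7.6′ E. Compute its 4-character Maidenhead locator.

Shift to the Maidenhead origin (180°W, 90°S): lon 213.13, lat 160.27.
Field (20°×10°, letters A–R): lon ⌊213.13/20⌋ = 10 → K; lat ⌊160.27/10⌋ = 16 → Q.
Square (2°×1°, digits 0–9): lon ⌊13.13/2⌋ = 6; lat ⌊0.27/1⌋ = 0.

KQ60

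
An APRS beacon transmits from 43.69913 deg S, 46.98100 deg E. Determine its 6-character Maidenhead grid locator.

LE36lh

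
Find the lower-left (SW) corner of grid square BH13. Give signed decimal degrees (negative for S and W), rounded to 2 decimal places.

Field B=1, H=7: +1·20° lon, +7·10° lat → SW at lon -160°, lat -20°.
Square 1, 3: +1·2° lon, +3·1° lat → SW at lon -158°, lat -17°.
latitude -17.00, longitude -158.00.

-17.00, -158.00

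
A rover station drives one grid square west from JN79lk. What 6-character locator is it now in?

JN79kk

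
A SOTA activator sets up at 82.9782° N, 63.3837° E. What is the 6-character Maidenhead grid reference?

Offset from 180°W / 90°S: lon 243.3837°, lat 172.9782°.
Field: lon ⌊243.3837/20⌋ = 12 → M; lat ⌊172.9782/10⌋ = 17 → R.
Square: lon ⌊3.3837/2⌋ = 1; lat ⌊2.9782/1⌋ = 2.
Subsquare: lon ⌊1.3837/0.0833333⌋ = 16 → q; lat ⌊0.9782/0.0416667⌋ = 23 → x.

MR12qx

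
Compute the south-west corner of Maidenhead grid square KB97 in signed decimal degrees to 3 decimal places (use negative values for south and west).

-73.000, 38.000

Field K=10, B=1: +10·20° lon, +1·10° lat → SW at lon 20°, lat -80°.
Square 9, 7: +9·2° lon, +7·1° lat → SW at lon 38°, lat -73°.
latitude -73.000, longitude 38.000.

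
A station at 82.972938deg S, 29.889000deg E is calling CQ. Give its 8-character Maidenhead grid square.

KA47wa66

Offset from 180°W / 90°S: lon 209.88900°, lat 7.02706°.
Field: lon ⌊209.88900/20⌋ = 10 → K; lat ⌊7.02706/10⌋ = 0 → A.
Square: lon ⌊9.88900/2⌋ = 4; lat ⌊7.02706/1⌋ = 7.
Subsquare: lon ⌊1.88900/0.0833333⌋ = 22 → w; lat ⌊0.02706/0.0416667⌋ = 0 → a.
Extended square: lon ⌊0.05567/0.00833333⌋ = 6; lat ⌊0.02706/0.00416667⌋ = 6.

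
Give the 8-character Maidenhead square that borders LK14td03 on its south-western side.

LK14sd92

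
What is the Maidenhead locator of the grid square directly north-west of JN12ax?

JN03xa

Longitude subsquare a = 0; −1 → -1, wraps to 23 = x, carry into square.
Longitude square 1; −1 → 0.
Latitude subsquare x = 23; +1 → 24, wraps to 0 = a, carry into square.
Latitude square 2; +1 → 3.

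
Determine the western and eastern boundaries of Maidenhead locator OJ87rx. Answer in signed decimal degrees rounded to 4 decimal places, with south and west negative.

117.4167, 117.5000

Field O=14, J=9: +14·20° lon, +9·10° lat → SW at lon 100°, lat 0°.
Square 8, 7: +8·2° lon, +7·1° lat → SW at lon 116°, lat 7°.
Subsquare r=17, x=23: +17·0.0833333° lon, +23·0.0416667° lat → SW at lon 117.417°, lat 7.95833°.
Cell spans 0.0833333° lon × 0.0416667° lat.
west 117.4167, east 117.5000.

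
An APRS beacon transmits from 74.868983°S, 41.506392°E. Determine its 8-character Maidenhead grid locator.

LB05sd01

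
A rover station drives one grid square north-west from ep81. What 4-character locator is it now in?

EP72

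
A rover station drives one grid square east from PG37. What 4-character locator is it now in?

Longitude square 3; +1 → 4.
The latitude characters are unchanged.

PG47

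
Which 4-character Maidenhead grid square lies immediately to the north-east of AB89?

AC90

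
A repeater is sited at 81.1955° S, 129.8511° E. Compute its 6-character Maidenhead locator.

PA48wt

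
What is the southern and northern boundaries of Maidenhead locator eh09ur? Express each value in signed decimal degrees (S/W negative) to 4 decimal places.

Field E=4, H=7: +4·20° lon, +7·10° lat → SW at lon -100°, lat -20°.
Square 0, 9: +0·2° lon, +9·1° lat → SW at lon -100°, lat -11°.
Subsquare u=20, r=17: +20·0.0833333° lon, +17·0.0416667° lat → SW at lon -98.3333°, lat -10.2917°.
Cell spans 0.0833333° lon × 0.0416667° lat.
south -10.2917, north -10.2500.

-10.2917, -10.2500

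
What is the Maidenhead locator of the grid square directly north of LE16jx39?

LE17ja30

Latitude extended square 9; +1 → 10, wraps to 0, carry into subsquare.
Latitude subsquare x = 23; +1 → 24, wraps to 0 = a, carry into square.
Latitude square 6; +1 → 7.
The longitude characters are unchanged.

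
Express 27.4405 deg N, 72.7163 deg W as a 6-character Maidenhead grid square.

FL37pk

Shift to the Maidenhead origin (180°W, 90°S): lon 107.2837, lat 117.4405.
Field (20°×10°, letters A–R): lon ⌊107.2837/20⌋ = 5 → F; lat ⌊117.4405/10⌋ = 11 → L.
Square (2°×1°, digits 0–9): lon ⌊7.2837/2⌋ = 3; lat ⌊7.4405/1⌋ = 7.
Subsquare (5′×2.5′, letters a–x): lon ⌊1.2837/0.0833333⌋ = 15 → p; lat ⌊0.4405/0.0416667⌋ = 10 → k.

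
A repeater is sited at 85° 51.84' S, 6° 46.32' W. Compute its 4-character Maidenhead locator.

IA64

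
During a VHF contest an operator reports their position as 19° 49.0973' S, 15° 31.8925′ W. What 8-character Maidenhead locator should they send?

Offset from 180°W / 90°S: lon 164.46846°, lat 70.18171°.
Field: 164.46846/20 → 8 → I, 70.18171/10 → 7 → H; chars IH.
Square: 4.46846/2 → 2, 0.18171/1 → 0; chars 20.
Subsquare: 0.46846/0.0833333 → 5 → f, 0.18171/0.0416667 → 4 → e; chars fe.
Extended square: 0.05179/0.00833333 → 6, 0.01505/0.00416667 → 3; chars 63.

IH20fe63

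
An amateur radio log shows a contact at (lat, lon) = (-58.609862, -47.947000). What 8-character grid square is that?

GD61aj63

Add 180° to longitude and 90° to latitude: 132.05300, 31.39014.
Field: lon ⌊132.05300/20⌋ = 6 → G; lat ⌊31.39014/10⌋ = 3 → D.
Square: lon ⌊12.05300/2⌋ = 6; lat ⌊1.39014/1⌋ = 1.
Subsquare: lon ⌊0.05300/0.0833333⌋ = 0 → a; lat ⌊0.39014/0.0416667⌋ = 9 → j.
Extended square: lon ⌊0.05300/0.00833333⌋ = 6; lat ⌊0.01514/0.00416667⌋ = 3.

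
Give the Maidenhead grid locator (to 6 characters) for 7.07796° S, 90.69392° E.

NI52iw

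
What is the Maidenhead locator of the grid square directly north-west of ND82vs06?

ND82us97

Longitude extended square 0; −1 → -1, wraps to 9, carry into subsquare.
Longitude subsquare v = 21; −1 → 20 = u.
Latitude extended square 6; +1 → 7.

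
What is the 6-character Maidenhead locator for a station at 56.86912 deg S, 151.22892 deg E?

Add 180° to longitude and 90° to latitude: 331.2289, 33.1309.
Field (20°×10°, letters A–R): 331.2289/20 → 16 → Q, 33.1309/10 → 3 → D; chars QD.
Square (2°×1°, digits 0–9): 11.2289/2 → 5, 3.1309/1 → 3; chars 53.
Subsquare (5′×2.5′, letters a–x): 1.2289/0.0833333 → 14 → o, 0.1309/0.0416667 → 3 → d; chars od.

QD53od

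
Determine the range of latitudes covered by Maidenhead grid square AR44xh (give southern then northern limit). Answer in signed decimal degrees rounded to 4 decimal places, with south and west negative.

Field A=0, R=17: +0·20° lon, +17·10° lat → SW at lon -180°, lat 80°.
Square 4, 4: +4·2° lon, +4·1° lat → SW at lon -172°, lat 84°.
Subsquare x=23, h=7: +23·0.0833333° lon, +7·0.0416667° lat → SW at lon -170.083°, lat 84.2917°.
Cell spans 0.0833333° lon × 0.0416667° lat.
south 84.2917, north 84.3333.

84.2917, 84.3333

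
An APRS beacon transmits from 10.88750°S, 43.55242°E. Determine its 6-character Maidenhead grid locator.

LH19sc

Shift to the Maidenhead origin (180°W, 90°S): lon 223.5524, lat 79.1125.
Field: 223.5524/20 → 11 → L, 79.1125/10 → 7 → H; chars LH.
Square: 3.5524/2 → 1, 9.1125/1 → 9; chars 19.
Subsquare: 1.5524/0.0833333 → 18 → s, 0.1125/0.0416667 → 2 → c; chars sc.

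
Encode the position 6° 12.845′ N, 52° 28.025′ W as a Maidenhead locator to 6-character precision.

GJ36sf

Shift to the Maidenhead origin (180°W, 90°S): lon 127.5329, lat 96.2141.
Field: lon ⌊127.5329/20⌋ = 6 → G; lat ⌊96.2141/10⌋ = 9 → J.
Square: lon ⌊7.5329/2⌋ = 3; lat ⌊6.2141/1⌋ = 6.
Subsquare: lon ⌊1.5329/0.0833333⌋ = 18 → s; lat ⌊0.2141/0.0416667⌋ = 5 → f.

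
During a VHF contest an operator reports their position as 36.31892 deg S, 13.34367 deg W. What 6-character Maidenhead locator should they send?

IF33hq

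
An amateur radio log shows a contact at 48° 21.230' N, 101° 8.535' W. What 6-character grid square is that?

Shift to the Maidenhead origin (180°W, 90°S): lon 78.8577, lat 138.3538.
Field: lon ⌊78.8577/20⌋ = 3 → D; lat ⌊138.3538/10⌋ = 13 → N.
Square: lon ⌊18.8577/2⌋ = 9; lat ⌊8.3538/1⌋ = 8.
Subsquare: lon ⌊0.8577/0.0833333⌋ = 10 → k; lat ⌊0.3538/0.0416667⌋ = 8 → i.

DN98ki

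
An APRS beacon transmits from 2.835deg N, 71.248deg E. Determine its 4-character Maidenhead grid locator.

MJ52

Shift to the Maidenhead origin (180°W, 90°S): lon 251.25, lat 92.83.
Field (20°×10°, letters A–R): 251.25/20 → 12 → M, 92.83/10 → 9 → J; chars MJ.
Square (2°×1°, digits 0–9): 11.25/2 → 5, 2.83/1 → 2; chars 52.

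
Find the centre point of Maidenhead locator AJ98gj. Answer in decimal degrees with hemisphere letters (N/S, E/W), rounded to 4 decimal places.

Field A=0, J=9: +0·20° lon, +9·10° lat → SW at lon -180°, lat 0°.
Square 9, 8: +9·2° lon, +8·1° lat → SW at lon -162°, lat 8°.
Subsquare g=6, j=9: +6·0.0833333° lon, +9·0.0416667° lat → SW at lon -161.5°, lat 8.375°.
Cell spans 0.0833333° lon × 0.0416667° lat. Centre is SW corner plus half of each.
latitude 8.3958° N, longitude 161.4583° W.

8.3958° N, 161.4583° W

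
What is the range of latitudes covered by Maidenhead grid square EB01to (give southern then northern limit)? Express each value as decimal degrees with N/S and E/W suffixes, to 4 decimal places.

78.4167° S, 78.3750° S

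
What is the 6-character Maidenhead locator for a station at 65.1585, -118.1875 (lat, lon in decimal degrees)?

DP05vd

Add 180° to longitude and 90° to latitude: 61.8125, 155.1585.
Field: 61.8125/20 → 3 → D, 155.1585/10 → 15 → P; chars DP.
Square: 1.8125/2 → 0, 5.1585/1 → 5; chars 05.
Subsquare: 1.8125/0.0833333 → 21 → v, 0.1585/0.0416667 → 3 → d; chars vd.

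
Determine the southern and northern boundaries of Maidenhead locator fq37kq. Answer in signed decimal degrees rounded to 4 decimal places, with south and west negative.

77.6667, 77.7083

Field F=5, Q=16: +5·20° lon, +16·10° lat → SW at lon -80°, lat 70°.
Square 3, 7: +3·2° lon, +7·1° lat → SW at lon -74°, lat 77°.
Subsquare k=10, q=16: +10·0.0833333° lon, +16·0.0416667° lat → SW at lon -73.1667°, lat 77.6667°.
Cell spans 0.0833333° lon × 0.0416667° lat.
south 77.6667, north 77.7083.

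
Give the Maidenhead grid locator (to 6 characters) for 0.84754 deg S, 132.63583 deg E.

PI69hd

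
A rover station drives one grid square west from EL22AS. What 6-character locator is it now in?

EL12xs

Longitude subsquare a = 0; −1 → -1, wraps to 23 = x, carry into square.
Longitude square 2; −1 → 1.
The latitude characters are unchanged.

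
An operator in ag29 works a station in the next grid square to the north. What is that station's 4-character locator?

Latitude square 9; +1 → 10, wraps to 0, carry into field.
Latitude field G = 6; +1 → 7 = H.
The longitude characters are unchanged.

AH20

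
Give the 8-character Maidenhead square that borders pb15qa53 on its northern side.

PB15qa54

Latitude extended square 3; +1 → 4.
The longitude characters are unchanged.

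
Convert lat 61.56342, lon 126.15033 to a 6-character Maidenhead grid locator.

Add 180° to longitude and 90° to latitude: 306.1503, 151.5634.
Field (20°×10°, letters A–R): lon ⌊306.1503/20⌋ = 15 → P; lat ⌊151.5634/10⌋ = 15 → P.
Square (2°×1°, digits 0–9): lon ⌊6.1503/2⌋ = 3; lat ⌊1.5634/1⌋ = 1.
Subsquare (5′×2.5′, letters a–x): lon ⌊0.1503/0.0833333⌋ = 1 → b; lat ⌊0.5634/0.0416667⌋ = 13 → n.

PP31bn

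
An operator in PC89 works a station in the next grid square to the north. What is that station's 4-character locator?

Latitude square 9; +1 → 10, wraps to 0, carry into field.
Latitude field C = 2; +1 → 3 = D.
The longitude characters are unchanged.

PD80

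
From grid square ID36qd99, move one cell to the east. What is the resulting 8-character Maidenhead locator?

ID36rd09

Longitude extended square 9; +1 → 10, wraps to 0, carry into subsquare.
Longitude subsquare q = 16; +1 → 17 = r.
The latitude characters are unchanged.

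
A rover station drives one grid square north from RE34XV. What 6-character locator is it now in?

RE34xw

Latitude subsquare v = 21; +1 → 22 = w.
The longitude characters are unchanged.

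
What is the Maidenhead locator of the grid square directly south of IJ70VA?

Latitude subsquare a = 0; −1 → -1, wraps to 23 = x, carry into square.
Latitude square 0; −1 → -1, wraps to 9, carry into field.
Latitude field J = 9; −1 → 8 = I.
The longitude characters are unchanged.

II79vx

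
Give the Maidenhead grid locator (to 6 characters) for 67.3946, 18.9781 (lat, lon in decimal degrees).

JP97lj

Add 180° to longitude and 90° to latitude: 198.9781, 157.3946.
Field: 198.9781/20 → 9 → J, 157.3946/10 → 15 → P; chars JP.
Square: 18.9781/2 → 9, 7.3946/1 → 7; chars 97.
Subsquare: 0.9781/0.0833333 → 11 → l, 0.3946/0.0416667 → 9 → j; chars lj.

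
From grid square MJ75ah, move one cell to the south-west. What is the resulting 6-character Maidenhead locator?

MJ65xg

Longitude subsquare a = 0; −1 → -1, wraps to 23 = x, carry into square.
Longitude square 7; −1 → 6.
Latitude subsquare h = 7; −1 → 6 = g.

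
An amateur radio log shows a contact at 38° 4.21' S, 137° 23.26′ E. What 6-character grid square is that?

Shift to the Maidenhead origin (180°W, 90°S): lon 317.3877, lat 51.9298.
Field: 317.3877/20 → 15 → P, 51.9298/10 → 5 → F; chars PF.
Square: 17.3877/2 → 8, 1.9298/1 → 1; chars 81.
Subsquare: 1.3877/0.0833333 → 16 → q, 0.9298/0.0416667 → 22 → w; chars qw.

PF81qw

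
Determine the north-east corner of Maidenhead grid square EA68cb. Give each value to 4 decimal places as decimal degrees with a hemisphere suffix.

Field E=4, A=0: +4·20° lon, +0·10° lat → SW at lon -100°, lat -90°.
Square 6, 8: +6·2° lon, +8·1° lat → SW at lon -88°, lat -82°.
Subsquare c=2, b=1: +2·0.0833333° lon, +1·0.0416667° lat → SW at lon -87.8333°, lat -81.9583°.
Cell spans 0.0833333° lon × 0.0416667° lat. NE corner is SW corner plus one full cell.
latitude 81.9167° S, longitude 87.7500° W.

81.9167° S, 87.7500° W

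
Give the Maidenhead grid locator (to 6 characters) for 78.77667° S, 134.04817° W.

CB21xf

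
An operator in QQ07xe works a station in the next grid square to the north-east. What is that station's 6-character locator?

QQ17af

Longitude subsquare x = 23; +1 → 24, wraps to 0 = a, carry into square.
Longitude square 0; +1 → 1.
Latitude subsquare e = 4; +1 → 5 = f.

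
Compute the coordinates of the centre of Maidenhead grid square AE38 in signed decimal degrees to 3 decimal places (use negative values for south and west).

-41.500, -173.000

Field A=0, E=4: +0·20° lon, +4·10° lat → SW at lon -180°, lat -50°.
Square 3, 8: +3·2° lon, +8·1° lat → SW at lon -174°, lat -42°.
Cell spans 2° lon × 1° lat. Centre is SW corner plus half of each.
latitude -41.500, longitude -173.000.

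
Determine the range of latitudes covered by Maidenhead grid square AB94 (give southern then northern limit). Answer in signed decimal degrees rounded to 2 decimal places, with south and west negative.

-76.00, -75.00

Field A=0, B=1: +0·20° lon, +1·10° lat → SW at lon -180°, lat -80°.
Square 9, 4: +9·2° lon, +4·1° lat → SW at lon -162°, lat -76°.
Cell spans 2° lon × 1° lat.
south -76.00, north -75.00.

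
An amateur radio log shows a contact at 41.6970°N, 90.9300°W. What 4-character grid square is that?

EN41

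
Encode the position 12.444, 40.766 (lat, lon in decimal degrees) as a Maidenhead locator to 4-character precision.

LK02

Shift to the Maidenhead origin (180°W, 90°S): lon 220.77, lat 102.44.
Field (20°×10°, letters A–R): lon ⌊220.77/20⌋ = 11 → L; lat ⌊102.44/10⌋ = 10 → K.
Square (2°×1°, digits 0–9): lon ⌊0.77/2⌋ = 0; lat ⌊2.44/1⌋ = 2.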